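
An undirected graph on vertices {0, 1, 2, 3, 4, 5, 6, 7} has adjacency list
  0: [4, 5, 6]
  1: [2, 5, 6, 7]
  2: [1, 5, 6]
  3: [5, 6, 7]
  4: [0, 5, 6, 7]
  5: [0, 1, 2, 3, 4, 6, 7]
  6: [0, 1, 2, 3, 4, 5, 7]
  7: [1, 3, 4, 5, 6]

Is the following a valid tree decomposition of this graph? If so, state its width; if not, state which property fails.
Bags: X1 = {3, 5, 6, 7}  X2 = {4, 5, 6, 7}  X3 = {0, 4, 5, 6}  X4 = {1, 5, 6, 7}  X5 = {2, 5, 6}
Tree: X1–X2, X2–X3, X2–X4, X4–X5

A tree decomposition must satisfy three properties: every vertex lies in some bag; for every edge, both endpoints lie together in some bag; and for every vertex, the bags containing it form a connected subtree. Here edge (1,2) lies in no bag, so the decomposition is invalid.

No — edge (1,2) lies in no bag.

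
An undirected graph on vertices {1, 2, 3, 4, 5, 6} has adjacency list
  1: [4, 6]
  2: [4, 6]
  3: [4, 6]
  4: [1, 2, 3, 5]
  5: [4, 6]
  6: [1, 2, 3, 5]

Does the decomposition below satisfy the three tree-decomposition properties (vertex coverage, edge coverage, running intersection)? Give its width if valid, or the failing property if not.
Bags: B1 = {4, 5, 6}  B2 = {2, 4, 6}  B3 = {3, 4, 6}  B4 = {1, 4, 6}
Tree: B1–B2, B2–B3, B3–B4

Yes; width 2.

Every vertex of G appears in some bag (union = {1, 2, 3, 4, 5, 6}); every edge is covered by a bag; and for each vertex v the set of bags containing v is connected in the bag tree. The decomposition is therefore valid. The largest bag has 3 vertices, so the width is 2.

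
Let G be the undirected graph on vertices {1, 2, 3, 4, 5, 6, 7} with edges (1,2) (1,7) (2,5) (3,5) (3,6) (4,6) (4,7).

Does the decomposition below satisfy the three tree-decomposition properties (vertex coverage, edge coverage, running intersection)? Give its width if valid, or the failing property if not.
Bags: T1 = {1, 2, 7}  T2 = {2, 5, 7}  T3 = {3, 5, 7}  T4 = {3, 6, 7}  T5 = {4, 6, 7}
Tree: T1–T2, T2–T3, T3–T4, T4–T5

Yes; width 2.

Checking the three conditions: (i) the bags cover all of {1, 2, 3, 4, 5, 6, 7}; (ii) for each edge, some bag contains both endpoints; (iii) the bags containing any fixed vertex form a subtree. All hold, so the decomposition is valid with width 3 − 1 = 2.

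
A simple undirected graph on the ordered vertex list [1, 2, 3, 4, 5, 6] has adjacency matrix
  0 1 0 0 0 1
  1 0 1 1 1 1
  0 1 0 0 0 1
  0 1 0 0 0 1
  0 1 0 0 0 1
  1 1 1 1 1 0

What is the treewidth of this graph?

2

A width-2 tree decomposition is:
Bags: B1 = {2, 4, 6}  B2 = {1, 2, 6}  B3 = {2, 5, 6}  B4 = {2, 3, 6}
Tree: B1–B2, B1–B3, B1–B4
Every bag has size at most 3, so the width is 3 − 1 = 2 and tw(G) ≤ 2. On the other hand G contains the 3-clique {1, 2, 6}. A clique must lie in a single bag of any decomposition, so no decomposition can have width below 2. The upper and lower bounds meet at 2, so that is the treewidth.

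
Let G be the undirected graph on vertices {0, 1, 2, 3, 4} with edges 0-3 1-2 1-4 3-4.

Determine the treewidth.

1

A width-1 tree decomposition is:
Bags: B1 = {0, 3}  B2 = {3, 4}  B3 = {1, 4}  B4 = {1, 2}
Tree: B1–B2, B2–B3, B3–B4
The largest bag has 2 vertices, giving width 1; this decomposition certifies tw(G) ≤ 1. Any graph with an edge has treewidth ≥ 1, and G has the edge 0–3. Combining the bounds, tw(G) = 1.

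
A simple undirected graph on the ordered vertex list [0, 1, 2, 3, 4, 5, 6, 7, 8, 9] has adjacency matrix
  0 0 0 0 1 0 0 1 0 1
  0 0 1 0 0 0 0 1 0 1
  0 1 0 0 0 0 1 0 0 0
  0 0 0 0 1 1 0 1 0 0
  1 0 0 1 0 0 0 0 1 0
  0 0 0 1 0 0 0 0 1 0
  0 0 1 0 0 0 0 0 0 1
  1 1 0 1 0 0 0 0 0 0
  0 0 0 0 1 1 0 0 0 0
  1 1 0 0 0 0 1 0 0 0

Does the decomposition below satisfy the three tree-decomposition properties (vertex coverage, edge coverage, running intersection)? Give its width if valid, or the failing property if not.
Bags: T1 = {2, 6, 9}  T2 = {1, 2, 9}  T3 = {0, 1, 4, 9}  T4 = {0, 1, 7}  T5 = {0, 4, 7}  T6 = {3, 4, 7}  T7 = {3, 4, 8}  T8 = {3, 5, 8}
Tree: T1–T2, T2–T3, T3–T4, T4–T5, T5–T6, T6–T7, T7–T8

A tree decomposition must satisfy three properties: every vertex lies in some bag; for every edge, both endpoints lie together in some bag; and for every vertex, the bags containing it form a connected subtree. Here bags containing vertex 4 are not connected in the tree, so the decomposition is invalid.

No — bags containing vertex 4 are not connected in the tree.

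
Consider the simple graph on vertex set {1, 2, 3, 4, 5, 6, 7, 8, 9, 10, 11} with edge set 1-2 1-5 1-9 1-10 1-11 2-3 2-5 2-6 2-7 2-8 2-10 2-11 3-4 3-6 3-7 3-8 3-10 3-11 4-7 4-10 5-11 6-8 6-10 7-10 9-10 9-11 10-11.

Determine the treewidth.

3

A width-3 tree decomposition is:
Bags: B1 = {2, 3, 10, 11}  B2 = {1, 2, 10, 11}  B3 = {1, 9, 10, 11}  B4 = {2, 3, 7, 10}  B5 = {1, 2, 5, 11}  B6 = {3, 4, 7, 10}  B7 = {2, 3, 6, 10}  B8 = {2, 3, 6, 8}
Tree: B1–B2, B2–B3, B1–B4, B2–B5, B4–B6, B1–B7, B7–B8
The largest bag has 4 vertices, giving width 3; this decomposition certifies tw(G) ≤ 3. On the other hand G contains the 4-clique {1, 9, 10, 11}. A clique must lie in a single bag of any decomposition, so no decomposition can have width below 3. Hence tw(G) = 3 exactly.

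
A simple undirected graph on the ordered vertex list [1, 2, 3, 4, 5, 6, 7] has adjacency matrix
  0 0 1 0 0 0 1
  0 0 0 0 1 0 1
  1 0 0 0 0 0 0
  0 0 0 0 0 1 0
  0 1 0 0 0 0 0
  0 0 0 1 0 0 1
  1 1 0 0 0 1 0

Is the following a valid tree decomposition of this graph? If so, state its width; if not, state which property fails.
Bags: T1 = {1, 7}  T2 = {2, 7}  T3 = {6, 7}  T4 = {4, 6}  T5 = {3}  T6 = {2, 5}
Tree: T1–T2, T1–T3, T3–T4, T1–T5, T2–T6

A tree decomposition must satisfy three properties: every vertex lies in some bag; for every edge, both endpoints lie together in some bag; and for every vertex, the bags containing it form a connected subtree. Here edge (1,3) lies in no bag, so the decomposition is invalid.

No — edge (1,3) lies in no bag.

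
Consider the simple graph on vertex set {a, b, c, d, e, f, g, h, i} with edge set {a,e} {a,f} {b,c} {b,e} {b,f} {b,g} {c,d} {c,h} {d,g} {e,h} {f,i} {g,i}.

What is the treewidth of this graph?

3

A width-3 tree decomposition is:
Bags: B1 = {c, d, g, i}  B2 = {b, c, g, i}  B3 = {b, c, f, i}  B4 = {b, c, f, h}  B5 = {b, e, f, h}  B6 = {a, e, f, h}
Tree: B1–B2, B2–B3, B3–B4, B4–B5, B5–B6
Every bag has size at most 4, so the width is 4 − 1 = 3 and tw(G) ≤ 3. For the lower bound: the 4 vertex sets {d,g,i}, {c}, {b}, {a,e,f,h} are disjoint, each induces a connected subgraph, and every pair is joined by at least one edge of G. Contracting each set to a single vertex therefore yields K_{4} as a minor, and since treewidth is minor-monotone, tw(G) ≥ tw(K_{4}) = 3. Therefore the treewidth is 3.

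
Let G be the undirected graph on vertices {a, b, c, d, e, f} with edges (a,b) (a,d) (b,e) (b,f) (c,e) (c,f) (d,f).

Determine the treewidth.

A width-2 tree decomposition is:
Bags: B1 = {b, c, e}  B2 = {b, c, f}  B3 = {a, b, f}  B4 = {a, d, f}
Tree: B1–B2, B2–B3, B3–B4
Each bag holds 3 vertices, so the decomposition has width 2, which upper-bounds the treewidth. Since e–c–f–b–e is a cycle in G, G is not acyclic. Forests are exactly the graphs of treewidth ≤ 1, so tw(G) ≥ 2. Therefore the treewidth is 2.

2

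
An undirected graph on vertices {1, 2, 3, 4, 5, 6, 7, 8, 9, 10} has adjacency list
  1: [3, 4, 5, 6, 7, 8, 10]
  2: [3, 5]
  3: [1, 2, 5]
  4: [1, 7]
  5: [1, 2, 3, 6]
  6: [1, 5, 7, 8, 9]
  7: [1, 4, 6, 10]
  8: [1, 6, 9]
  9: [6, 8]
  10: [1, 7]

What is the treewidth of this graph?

2

A width-2 tree decomposition is:
Bags: B1 = {1, 3, 5}  B2 = {1, 5, 6}  B3 = {1, 6, 7}  B4 = {1, 6, 8}  B5 = {1, 7, 10}  B6 = {1, 4, 7}  B7 = {2, 3, 5}  B8 = {6, 8, 9}
Tree: B1–B2, B2–B3, B3–B4, B3–B5, B5–B6, B1–B7, B4–B8
The largest bag has 3 vertices, giving width 2; this decomposition certifies tw(G) ≤ 2. Conversely, {1, 7, 10} is a clique of size 3, and the vertices of any clique must share a bag in every tree decomposition; so some bag has ≥ 3 vertices and tw(G) ≥ 2. The upper and lower bounds meet at 2, so that is the treewidth.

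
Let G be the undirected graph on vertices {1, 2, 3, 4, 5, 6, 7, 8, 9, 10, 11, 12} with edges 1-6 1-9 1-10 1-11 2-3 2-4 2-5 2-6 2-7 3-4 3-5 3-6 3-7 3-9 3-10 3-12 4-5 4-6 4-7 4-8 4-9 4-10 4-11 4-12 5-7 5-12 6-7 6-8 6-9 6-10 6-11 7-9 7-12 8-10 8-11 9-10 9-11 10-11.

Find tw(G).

4

A width-4 tree decomposition is:
Bags: B1 = {2, 3, 4, 6, 7}  B2 = {3, 4, 6, 7, 9}  B3 = {3, 4, 6, 9, 10}  B4 = {4, 6, 9, 10, 11}  B5 = {1, 6, 9, 10, 11}  B6 = {2, 3, 4, 5, 7}  B7 = {3, 4, 5, 7, 12}  B8 = {4, 6, 8, 10, 11}
Tree: B1–B2, B2–B3, B3–B4, B4–B5, B1–B6, B6–B7, B4–B8
The largest bag has 5 vertices, giving width 4; this decomposition certifies tw(G) ≤ 4. On the other hand G contains the 5-clique {1, 6, 9, 10, 11}. A clique must lie in a single bag of any decomposition, so no decomposition can have width below 4. Combining the bounds, tw(G) = 4.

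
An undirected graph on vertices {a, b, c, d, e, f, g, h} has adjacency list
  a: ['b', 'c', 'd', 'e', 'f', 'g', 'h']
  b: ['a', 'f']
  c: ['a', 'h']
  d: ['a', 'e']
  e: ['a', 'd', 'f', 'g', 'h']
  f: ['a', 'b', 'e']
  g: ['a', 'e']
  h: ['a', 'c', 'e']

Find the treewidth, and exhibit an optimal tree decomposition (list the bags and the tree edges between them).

Each bag holds 3 vertices, so the decomposition has width 2, which upper-bounds the treewidth. On the other hand G contains the 3-clique {a, d, e}. A clique must lie in a single bag of any decomposition, so no decomposition can have width below 2. The upper and lower bounds meet at 2, so that is the treewidth.

Treewidth 2.
One such decomposition:
Bags: B1 = {a, b, f}  B2 = {a, e, f}  B3 = {a, e, h}  B4 = {a, d, e}  B5 = {a, e, g}  B6 = {a, c, h}
Tree: B1–B2, B2–B3, B3–B4, B4–B5, B3–B6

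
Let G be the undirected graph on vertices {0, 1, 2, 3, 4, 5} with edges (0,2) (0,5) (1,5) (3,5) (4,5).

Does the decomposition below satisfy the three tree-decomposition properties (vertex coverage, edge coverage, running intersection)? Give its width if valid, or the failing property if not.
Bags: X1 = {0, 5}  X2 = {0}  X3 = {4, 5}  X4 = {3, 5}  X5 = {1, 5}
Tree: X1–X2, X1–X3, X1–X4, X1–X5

No — vertex 2 appears in no bag.

A tree decomposition must satisfy three properties: every vertex lies in some bag; for every edge, both endpoints lie together in some bag; and for every vertex, the bags containing it form a connected subtree. Here vertex 2 appears in no bag, so the decomposition is invalid.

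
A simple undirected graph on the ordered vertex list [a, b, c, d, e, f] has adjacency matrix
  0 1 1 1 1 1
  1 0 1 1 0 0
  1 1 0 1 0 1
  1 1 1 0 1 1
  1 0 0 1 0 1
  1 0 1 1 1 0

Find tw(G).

3

A width-3 tree decomposition is:
Bags: B1 = {a, c, d, f}  B2 = {a, b, c, d}  B3 = {a, d, e, f}
Tree: B1–B2, B1–B3
Each bag holds 4 vertices, so the decomposition has width 3, which upper-bounds the treewidth. Conversely, {a, d, e, f} is a clique of size 4, and the vertices of any clique must share a bag in every tree decomposition; so some bag has ≥ 4 vertices and tw(G) ≥ 3. Hence tw(G) = 3 exactly.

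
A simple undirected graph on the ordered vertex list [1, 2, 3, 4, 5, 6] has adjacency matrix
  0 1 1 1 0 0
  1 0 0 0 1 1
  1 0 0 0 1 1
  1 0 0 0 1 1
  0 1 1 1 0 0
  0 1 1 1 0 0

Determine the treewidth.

3

A width-3 tree decomposition is:
Bags: B1 = {1, 4, 5, 6}  B2 = {1, 3, 5, 6}  B3 = {1, 2, 5, 6}
Tree: B1–B2, B2–B3
Each bag holds 4 vertices, so the decomposition has width 3, which upper-bounds the treewidth. For the lower bound: the 4 vertex sets {1,4}, {3,6}, {5}, {2} are disjoint, each induces a connected subgraph, and every pair is joined by at least one edge of G. Contracting each set to a single vertex therefore yields K_{4} as a minor, and since treewidth is minor-monotone, tw(G) ≥ tw(K_{4}) = 3. The upper and lower bounds meet at 3, so that is the treewidth.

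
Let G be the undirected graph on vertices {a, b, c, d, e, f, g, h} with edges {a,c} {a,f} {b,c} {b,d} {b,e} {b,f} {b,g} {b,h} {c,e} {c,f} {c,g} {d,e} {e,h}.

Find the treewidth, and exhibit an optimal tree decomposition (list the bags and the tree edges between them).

The largest bag has 3 vertices, giving width 2; this decomposition certifies tw(G) ≤ 2. Conversely, {a, c, f} is a clique of size 3, and the vertices of any clique must share a bag in every tree decomposition; so some bag has ≥ 3 vertices and tw(G) ≥ 2. Combining the bounds, tw(G) = 2.

Treewidth 2.
Bags: B1 = {b, c, f}  B2 = {b, c, e}  B3 = {b, d, e}  B4 = {b, e, h}  B5 = {b, c, g}  B6 = {a, c, f}
Tree: B1–B2, B2–B3, B3–B4, B2–B5, B1–B6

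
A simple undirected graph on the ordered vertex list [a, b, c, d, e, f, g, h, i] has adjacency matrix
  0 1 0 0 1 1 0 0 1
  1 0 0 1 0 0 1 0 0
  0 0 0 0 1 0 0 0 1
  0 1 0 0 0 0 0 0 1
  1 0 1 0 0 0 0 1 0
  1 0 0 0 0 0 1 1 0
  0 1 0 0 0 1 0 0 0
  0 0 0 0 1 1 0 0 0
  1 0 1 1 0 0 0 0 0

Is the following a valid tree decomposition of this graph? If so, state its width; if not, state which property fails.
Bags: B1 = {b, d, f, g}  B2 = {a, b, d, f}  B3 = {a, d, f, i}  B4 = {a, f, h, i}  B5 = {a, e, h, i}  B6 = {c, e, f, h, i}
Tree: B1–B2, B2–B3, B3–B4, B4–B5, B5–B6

No — bags containing vertex f are not connected in the tree.

A tree decomposition must satisfy three properties: every vertex lies in some bag; for every edge, both endpoints lie together in some bag; and for every vertex, the bags containing it form a connected subtree. Here bags containing vertex f are not connected in the tree, so the decomposition is invalid.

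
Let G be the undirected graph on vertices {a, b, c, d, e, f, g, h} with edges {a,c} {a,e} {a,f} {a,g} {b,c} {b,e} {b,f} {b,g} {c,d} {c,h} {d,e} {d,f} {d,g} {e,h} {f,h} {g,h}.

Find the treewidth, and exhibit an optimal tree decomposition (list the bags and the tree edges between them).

Treewidth 4.
One optimal decomposition is:
Bags: B1 = {a, c, e, f, g}  B2 = {c, e, f, g, h}  B3 = {c, d, e, f, g}  B4 = {b, c, e, f, g}
Tree: B1–B2, B2–B3, B3–B4

The largest bag has 5 vertices, giving width 4; this decomposition certifies tw(G) ≤ 4. For the lower bound: the 5 vertex sets {a,e}, {g,h}, {d,f}, {c}, {b} are disjoint, each induces a connected subgraph, and every pair is joined by at least one edge of G. Contracting each set to a single vertex therefore yields K_{5} as a minor, and since treewidth is minor-monotone, tw(G) ≥ tw(K_{5}) = 4. Hence tw(G) = 4 exactly.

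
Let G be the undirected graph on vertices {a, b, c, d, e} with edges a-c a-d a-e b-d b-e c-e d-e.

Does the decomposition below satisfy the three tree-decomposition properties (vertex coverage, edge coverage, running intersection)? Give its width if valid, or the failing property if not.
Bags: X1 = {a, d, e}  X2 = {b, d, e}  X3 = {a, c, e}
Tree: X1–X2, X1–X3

Yes; width 2.

Every vertex of G appears in some bag (union = {a, b, c, d, e}); every edge is covered by a bag; and for each vertex v the set of bags containing v is connected in the bag tree. The decomposition is therefore valid. The largest bag has 3 vertices, so the width is 2.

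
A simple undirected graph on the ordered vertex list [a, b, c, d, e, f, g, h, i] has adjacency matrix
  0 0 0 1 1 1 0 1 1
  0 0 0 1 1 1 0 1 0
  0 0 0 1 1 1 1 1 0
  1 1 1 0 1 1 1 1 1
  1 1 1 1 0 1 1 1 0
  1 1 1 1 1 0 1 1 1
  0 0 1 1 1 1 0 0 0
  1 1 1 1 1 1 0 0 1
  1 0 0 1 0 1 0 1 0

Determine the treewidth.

A width-4 tree decomposition is:
Bags: B1 = {b, d, e, f, h}  B2 = {c, d, e, f, h}  B3 = {a, d, e, f, h}  B4 = {c, d, e, f, g}  B5 = {a, d, f, h, i}
Tree: B1–B2, B2–B3, B2–B4, B3–B5
Every bag has size at most 5, so the width is 5 − 1 = 4 and tw(G) ≤ 4. For the lower bound, the 5 vertices {c, d, e, f, g} are pairwise adjacent, and any tree decomposition puts a clique entirely inside one bag — forcing width ≥ 4. Therefore the treewidth is 4.

4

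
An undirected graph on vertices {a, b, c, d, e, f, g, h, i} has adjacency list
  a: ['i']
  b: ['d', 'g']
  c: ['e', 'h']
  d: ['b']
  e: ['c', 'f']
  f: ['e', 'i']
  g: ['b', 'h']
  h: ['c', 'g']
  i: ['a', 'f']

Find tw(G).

A width-1 tree decomposition is:
Bags: B1 = {b, d}  B2 = {b, g}  B3 = {g, h}  B4 = {c, h}  B5 = {c, e}  B6 = {e, f}  B7 = {f, i}  B8 = {a, i}
Tree: B1–B2, B2–B3, B3–B4, B4–B5, B5–B6, B6–B7, B7–B8
Every bag has size at most 2, so the width is 2 − 1 = 1 and tw(G) ≤ 1. Any graph with an edge has treewidth ≥ 1, and G has the edge d–b. Hence tw(G) = 1 exactly.

1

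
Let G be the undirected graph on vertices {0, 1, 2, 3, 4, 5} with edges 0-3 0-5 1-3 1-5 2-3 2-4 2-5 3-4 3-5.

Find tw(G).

A width-2 tree decomposition is:
Bags: B1 = {2, 3, 4}  B2 = {2, 3, 5}  B3 = {0, 3, 5}  B4 = {1, 3, 5}
Tree: B1–B2, B2–B3, B3–B4
Each bag holds 3 vertices, so the decomposition has width 2, which upper-bounds the treewidth. For the lower bound, the 3 vertices {2, 3, 4} are pairwise adjacent, and any tree decomposition puts a clique entirely inside one bag — forcing width ≥ 2. Hence tw(G) = 2 exactly.

2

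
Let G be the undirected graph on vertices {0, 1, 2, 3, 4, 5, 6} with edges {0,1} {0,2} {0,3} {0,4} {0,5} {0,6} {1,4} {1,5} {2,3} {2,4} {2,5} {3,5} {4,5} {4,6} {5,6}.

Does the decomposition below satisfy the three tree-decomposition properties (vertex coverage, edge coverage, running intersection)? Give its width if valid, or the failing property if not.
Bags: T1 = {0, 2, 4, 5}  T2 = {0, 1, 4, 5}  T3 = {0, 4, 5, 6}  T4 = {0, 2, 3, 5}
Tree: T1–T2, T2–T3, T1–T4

Yes; width 3.

Every vertex of G appears in some bag (union = {0, 1, 2, 3, 4, 5, 6}); every edge is covered by a bag; and for each vertex v the set of bags containing v is connected in the bag tree. The decomposition is therefore valid. The largest bag has 4 vertices, so the width is 3.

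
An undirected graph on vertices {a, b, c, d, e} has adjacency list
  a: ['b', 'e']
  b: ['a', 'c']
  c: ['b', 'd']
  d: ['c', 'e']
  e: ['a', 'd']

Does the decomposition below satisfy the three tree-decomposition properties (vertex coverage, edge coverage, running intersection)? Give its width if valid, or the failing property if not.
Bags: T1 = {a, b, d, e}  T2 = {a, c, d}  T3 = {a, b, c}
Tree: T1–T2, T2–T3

No — bags containing vertex b are not connected in the tree.

A tree decomposition must satisfy three properties: every vertex lies in some bag; for every edge, both endpoints lie together in some bag; and for every vertex, the bags containing it form a connected subtree. Here bags containing vertex b are not connected in the tree, so the decomposition is invalid.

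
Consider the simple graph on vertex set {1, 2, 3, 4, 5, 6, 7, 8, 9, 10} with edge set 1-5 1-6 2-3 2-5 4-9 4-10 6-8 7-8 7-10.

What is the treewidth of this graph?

1

A width-1 tree decomposition is:
Bags: B1 = {4, 9}  B2 = {4, 10}  B3 = {7, 10}  B4 = {7, 8}  B5 = {6, 8}  B6 = {1, 6}  B7 = {1, 5}  B8 = {2, 5}  B9 = {2, 3}
Tree: B1–B2, B2–B3, B3–B4, B4–B5, B5–B6, B6–B7, B7–B8, B8–B9
Every bag has size at most 2, so the width is 2 − 1 = 1 and tw(G) ≤ 1. Any graph with an edge has treewidth ≥ 1, and G has the edge 9–4. Hence tw(G) = 1 exactly.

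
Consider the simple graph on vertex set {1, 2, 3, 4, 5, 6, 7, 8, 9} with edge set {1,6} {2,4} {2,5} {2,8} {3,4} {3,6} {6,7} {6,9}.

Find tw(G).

A width-1 tree decomposition is:
Bags: B1 = {3, 6}  B2 = {3, 4}  B3 = {1, 6}  B4 = {2, 4}  B5 = {2, 8}  B6 = {6, 7}  B7 = {6, 9}  B8 = {2, 5}
Tree: B1–B2, B1–B3, B2–B4, B4–B5, B3–B6, B6–B7, B5–B8
Every bag has size at most 2, so the width is 2 − 1 = 1 and tw(G) ≤ 1. Any graph with an edge has treewidth ≥ 1, and G has the edge 3–6. The upper and lower bounds meet at 1, so that is the treewidth.

1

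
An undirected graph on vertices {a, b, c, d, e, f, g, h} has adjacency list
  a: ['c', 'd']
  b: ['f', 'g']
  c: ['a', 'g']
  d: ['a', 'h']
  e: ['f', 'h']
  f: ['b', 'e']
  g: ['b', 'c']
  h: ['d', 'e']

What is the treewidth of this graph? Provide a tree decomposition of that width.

Every bag has size at most 3, so the width is 3 − 1 = 2 and tw(G) ≤ 2. Since e–h–d–a–c–g–b–f–e is a cycle in G, G is not acyclic. Forests are exactly the graphs of treewidth ≤ 1, so tw(G) ≥ 2. Combining the bounds, tw(G) = 2.

Treewidth 2.
One optimal decomposition is:
Bags: B1 = {d, e, h}  B2 = {a, d, e}  B3 = {a, c, e}  B4 = {c, e, g}  B5 = {b, e, g}  B6 = {b, e, f}
Tree: B1–B2, B2–B3, B3–B4, B4–B5, B5–B6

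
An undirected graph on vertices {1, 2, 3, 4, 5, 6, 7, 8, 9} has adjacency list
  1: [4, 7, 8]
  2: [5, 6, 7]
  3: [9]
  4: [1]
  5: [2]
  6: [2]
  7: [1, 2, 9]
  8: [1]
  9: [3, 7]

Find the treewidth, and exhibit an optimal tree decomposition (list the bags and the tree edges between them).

Treewidth 1.
Bags: B1 = {1, 7}  B2 = {2, 7}  B3 = {1, 8}  B4 = {7, 9}  B5 = {2, 6}  B6 = {1, 4}  B7 = {3, 9}  B8 = {2, 5}
Tree: B1–B2, B1–B3, B1–B4, B2–B5, B3–B6, B4–B7, B5–B8

Every bag has size at most 2, so the width is 2 − 1 = 1 and tw(G) ≤ 1. Any graph with an edge has treewidth ≥ 1, and G has the edge 7–1. Therefore the treewidth is 1.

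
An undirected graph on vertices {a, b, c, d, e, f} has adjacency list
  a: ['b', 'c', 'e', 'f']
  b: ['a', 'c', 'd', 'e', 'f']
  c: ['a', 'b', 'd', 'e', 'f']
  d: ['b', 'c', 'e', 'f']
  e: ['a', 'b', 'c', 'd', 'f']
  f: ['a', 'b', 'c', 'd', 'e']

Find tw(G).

4

A width-4 tree decomposition is:
Bags: B1 = {a, b, c, e, f}  B2 = {b, c, d, e, f}
Tree: B1–B2
Each bag holds 5 vertices, so the decomposition has width 4, which upper-bounds the treewidth. Conversely, {b, c, d, e, f} is a clique of size 5, and the vertices of any clique must share a bag in every tree decomposition; so some bag has ≥ 5 vertices and tw(G) ≥ 4. Therefore the treewidth is 4.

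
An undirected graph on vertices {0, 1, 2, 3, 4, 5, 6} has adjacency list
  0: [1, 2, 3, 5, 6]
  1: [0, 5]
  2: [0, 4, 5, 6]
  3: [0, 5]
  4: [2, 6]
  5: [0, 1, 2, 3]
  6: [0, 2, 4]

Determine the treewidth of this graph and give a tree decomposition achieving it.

Treewidth 2.
One optimal decomposition is:
Bags: B1 = {0, 2, 6}  B2 = {2, 4, 6}  B3 = {0, 2, 5}  B4 = {0, 3, 5}  B5 = {0, 1, 5}
Tree: B1–B2, B1–B3, B3–B4, B4–B5

Every bag has size at most 3, so the width is 3 − 1 = 2 and tw(G) ≤ 2. For the lower bound, the 3 vertices {0, 1, 5} are pairwise adjacent, and any tree decomposition puts a clique entirely inside one bag — forcing width ≥ 2. Hence tw(G) = 2 exactly.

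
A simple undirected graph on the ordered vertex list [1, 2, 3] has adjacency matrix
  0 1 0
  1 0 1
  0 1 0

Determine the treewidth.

1

A width-1 tree decomposition is:
Bags: B1 = {2, 3}  B2 = {1, 2}
Tree: B1–B2
Each bag holds 2 vertices, so the decomposition has width 1, which upper-bounds the treewidth. Since G has at least one edge (e.g. 3–2), it is not an edgeless graph, so tw(G) ≥ 1. Therefore the treewidth is 1.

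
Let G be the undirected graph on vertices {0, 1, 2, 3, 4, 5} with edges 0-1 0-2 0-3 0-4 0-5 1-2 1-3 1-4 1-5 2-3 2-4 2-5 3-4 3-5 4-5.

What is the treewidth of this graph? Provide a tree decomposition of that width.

Treewidth 5.
One such decomposition:
Bags: B1 = {0, 1, 2, 3, 4, 5}
Tree: (single bag)

With just one bag of size 6, the width is 6 − 1 = 5, so tw(G) ≤ 5. For the lower bound, the 6 vertices {0, 1, 2, 3, 4, 5} are pairwise adjacent, and any tree decomposition puts a clique entirely inside one bag — forcing width ≥ 5. Combining the bounds, tw(G) = 5.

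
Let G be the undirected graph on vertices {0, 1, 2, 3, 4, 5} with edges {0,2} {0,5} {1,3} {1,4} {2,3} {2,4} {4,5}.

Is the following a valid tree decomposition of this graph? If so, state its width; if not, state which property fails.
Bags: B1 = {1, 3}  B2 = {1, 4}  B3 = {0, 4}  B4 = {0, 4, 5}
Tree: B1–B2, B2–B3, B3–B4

No — vertex 2 appears in no bag.

A tree decomposition must satisfy three properties: every vertex lies in some bag; for every edge, both endpoints lie together in some bag; and for every vertex, the bags containing it form a connected subtree. Here vertex 2 appears in no bag, so the decomposition is invalid.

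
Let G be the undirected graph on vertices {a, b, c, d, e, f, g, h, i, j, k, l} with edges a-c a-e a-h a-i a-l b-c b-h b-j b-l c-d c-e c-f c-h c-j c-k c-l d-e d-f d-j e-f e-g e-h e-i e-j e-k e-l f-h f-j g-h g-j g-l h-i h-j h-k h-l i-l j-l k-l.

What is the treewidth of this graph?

4

A width-4 tree decomposition is:
Bags: B1 = {b, c, h, j, l}  B2 = {c, e, h, j, l}  B3 = {c, e, f, h, j}  B4 = {a, c, e, h, l}  B5 = {e, g, h, j, l}  B6 = {c, d, e, f, j}  B7 = {c, e, h, k, l}  B8 = {a, e, h, i, l}
Tree: B1–B2, B2–B3, B2–B4, B2–B5, B3–B6, B2–B7, B4–B8
Every bag has size at most 5, so the width is 5 − 1 = 4 and tw(G) ≤ 4. For the lower bound, the 5 vertices {c, d, e, f, j} are pairwise adjacent, and any tree decomposition puts a clique entirely inside one bag — forcing width ≥ 4. Combining the bounds, tw(G) = 4.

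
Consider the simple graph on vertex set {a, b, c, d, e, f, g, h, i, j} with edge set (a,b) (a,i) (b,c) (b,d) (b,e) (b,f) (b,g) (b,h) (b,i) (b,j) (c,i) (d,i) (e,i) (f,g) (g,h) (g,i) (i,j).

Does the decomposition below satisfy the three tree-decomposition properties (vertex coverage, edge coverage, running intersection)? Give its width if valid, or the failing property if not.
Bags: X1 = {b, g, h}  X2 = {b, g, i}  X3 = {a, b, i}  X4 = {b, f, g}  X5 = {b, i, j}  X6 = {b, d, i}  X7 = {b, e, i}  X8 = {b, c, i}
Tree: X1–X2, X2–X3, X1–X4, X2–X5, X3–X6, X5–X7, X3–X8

Yes; width 2.

Checking the three conditions: (i) the bags cover all of {a, b, c, d, e, f, g, h, i, j}; (ii) for each edge, some bag contains both endpoints; (iii) the bags containing any fixed vertex form a subtree. All hold, so the decomposition is valid with width 3 − 1 = 2.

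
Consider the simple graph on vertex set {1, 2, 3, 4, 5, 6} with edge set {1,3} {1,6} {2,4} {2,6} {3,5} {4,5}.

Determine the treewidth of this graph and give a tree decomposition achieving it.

Each bag holds 3 vertices, so the decomposition has width 2, which upper-bounds the treewidth. Since 5–3–1–6–2–4–5 is a cycle in G, G is not acyclic. Forests are exactly the graphs of treewidth ≤ 1, so tw(G) ≥ 2. Combining the bounds, tw(G) = 2.

Treewidth 2.
One optimal decomposition is:
Bags: B1 = {1, 3, 5}  B2 = {1, 5, 6}  B3 = {2, 5, 6}  B4 = {2, 4, 5}
Tree: B1–B2, B2–B3, B3–B4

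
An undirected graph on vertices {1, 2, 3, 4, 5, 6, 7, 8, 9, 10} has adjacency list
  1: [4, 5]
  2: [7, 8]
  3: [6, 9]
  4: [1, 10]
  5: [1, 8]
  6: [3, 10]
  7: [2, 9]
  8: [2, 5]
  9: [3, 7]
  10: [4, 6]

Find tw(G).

A width-2 tree decomposition is:
Bags: B1 = {1, 5, 8}  B2 = {1, 2, 8}  B3 = {1, 2, 7}  B4 = {1, 7, 9}  B5 = {1, 3, 9}  B6 = {1, 3, 6}  B7 = {1, 6, 10}  B8 = {1, 4, 10}
Tree: B1–B2, B2–B3, B3–B4, B4–B5, B5–B6, B6–B7, B7–B8
Every bag has size at most 3, so the width is 3 − 1 = 2 and tw(G) ≤ 2. For the lower bound, G contains the cycle 1–5–8–2–7–9–3–6–10–4–1, so G is not a forest; only forests have treewidth ≤ 1, hence tw(G) ≥ 2. Combining the bounds, tw(G) = 2.

2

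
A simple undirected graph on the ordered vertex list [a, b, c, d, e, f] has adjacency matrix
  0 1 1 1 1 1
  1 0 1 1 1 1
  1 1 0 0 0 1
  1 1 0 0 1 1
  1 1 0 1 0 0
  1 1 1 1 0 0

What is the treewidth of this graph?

A width-3 tree decomposition is:
Bags: B1 = {a, b, c, f}  B2 = {a, b, d, f}  B3 = {a, b, d, e}
Tree: B1–B2, B2–B3
The largest bag has 4 vertices, giving width 3; this decomposition certifies tw(G) ≤ 3. Conversely, {a, b, d, e} is a clique of size 4, and the vertices of any clique must share a bag in every tree decomposition; so some bag has ≥ 4 vertices and tw(G) ≥ 3. Combining the bounds, tw(G) = 3.

3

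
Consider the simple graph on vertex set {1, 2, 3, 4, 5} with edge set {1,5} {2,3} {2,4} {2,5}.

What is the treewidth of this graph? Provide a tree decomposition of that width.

Every bag has size at most 2, so the width is 2 − 1 = 1 and tw(G) ≤ 1. Since G has at least one edge (e.g. 2–3), it is not an edgeless graph, so tw(G) ≥ 1. Combining the bounds, tw(G) = 1.

Treewidth 1.
One optimal decomposition is:
Bags: B1 = {2, 3}  B2 = {2, 5}  B3 = {2, 4}  B4 = {1, 5}
Tree: B1–B2, B1–B3, B2–B4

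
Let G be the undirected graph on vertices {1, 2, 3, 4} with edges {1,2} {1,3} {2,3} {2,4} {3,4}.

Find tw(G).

A width-2 tree decomposition is:
Bags: B1 = {2, 3, 4}  B2 = {1, 2, 3}
Tree: B1–B2
The largest bag has 3 vertices, giving width 2; this decomposition certifies tw(G) ≤ 2. For the lower bound, the 3 vertices {1, 2, 3} are pairwise adjacent, and any tree decomposition puts a clique entirely inside one bag — forcing width ≥ 2. Hence tw(G) = 2 exactly.

2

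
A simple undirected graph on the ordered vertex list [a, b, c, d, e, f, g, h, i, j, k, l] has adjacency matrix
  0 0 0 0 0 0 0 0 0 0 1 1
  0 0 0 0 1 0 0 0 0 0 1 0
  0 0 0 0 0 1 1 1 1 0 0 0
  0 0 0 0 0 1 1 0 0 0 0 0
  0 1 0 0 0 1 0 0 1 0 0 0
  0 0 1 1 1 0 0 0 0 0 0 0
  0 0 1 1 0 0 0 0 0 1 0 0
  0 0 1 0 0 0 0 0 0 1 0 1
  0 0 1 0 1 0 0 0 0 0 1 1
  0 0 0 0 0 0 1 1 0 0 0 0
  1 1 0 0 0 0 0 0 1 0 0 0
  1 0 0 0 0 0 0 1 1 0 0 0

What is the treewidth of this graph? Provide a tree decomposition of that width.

Treewidth 3.
Bags: B1 = {d, f, g, j}  B2 = {c, f, g, j}  B3 = {c, f, h, j}  B4 = {c, e, f, h}  B5 = {c, e, h, i}  B6 = {e, h, i, l}  B7 = {b, e, i, l}  B8 = {b, i, k, l}  B9 = {a, b, k, l}
Tree: B1–B2, B2–B3, B3–B4, B4–B5, B5–B6, B6–B7, B7–B8, B8–B9

The largest bag has 4 vertices, giving width 3; this decomposition certifies tw(G) ≤ 3. For the lower bound: the 4 vertex sets {d,g,j}, {f}, {c}, {e,h,i,l} are disjoint, each induces a connected subgraph, and every pair is joined by at least one edge of G. Contracting each set to a single vertex therefore yields K_{4} as a minor, and since treewidth is minor-monotone, tw(G) ≥ tw(K_{4}) = 3. Therefore the treewidth is 3.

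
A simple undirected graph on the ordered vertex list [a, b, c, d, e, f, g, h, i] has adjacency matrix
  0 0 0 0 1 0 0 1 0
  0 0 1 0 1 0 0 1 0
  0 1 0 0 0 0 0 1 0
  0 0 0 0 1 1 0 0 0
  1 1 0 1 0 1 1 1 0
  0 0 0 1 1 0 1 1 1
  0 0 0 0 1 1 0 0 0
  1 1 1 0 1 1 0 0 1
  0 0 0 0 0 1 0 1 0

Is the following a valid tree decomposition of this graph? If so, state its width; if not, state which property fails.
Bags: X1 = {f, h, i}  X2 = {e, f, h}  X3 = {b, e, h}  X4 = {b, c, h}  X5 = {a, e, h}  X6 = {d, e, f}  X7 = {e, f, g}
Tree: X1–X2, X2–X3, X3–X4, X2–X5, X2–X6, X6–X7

Yes; width 2.

Vertex coverage: the bags together contain {a, b, c, d, e, f, g, h, i}, the full vertex set. Edge coverage: each edge of G has both endpoints in at least one bag. Running intersection: for every vertex, the bags containing it form a connected subtree. All three properties hold, so this is a valid tree decomposition of width max|bag| − 1 = 2, and hence tw(G) ≤ 2.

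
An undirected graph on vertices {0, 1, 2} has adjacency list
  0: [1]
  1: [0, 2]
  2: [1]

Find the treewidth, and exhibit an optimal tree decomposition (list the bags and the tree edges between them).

Every bag has size at most 2, so the width is 2 − 1 = 1 and tw(G) ≤ 1. G has an edge, so its treewidth is at least 1. Hence tw(G) = 1 exactly.

Treewidth 1.
One such decomposition:
Bags: B1 = {0, 1}  B2 = {1, 2}
Tree: B1–B2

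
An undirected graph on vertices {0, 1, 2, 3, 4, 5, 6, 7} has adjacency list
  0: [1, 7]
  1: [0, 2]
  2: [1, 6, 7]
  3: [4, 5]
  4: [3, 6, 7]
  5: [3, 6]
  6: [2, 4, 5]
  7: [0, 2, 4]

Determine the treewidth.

2

A width-2 tree decomposition is:
Bags: B1 = {3, 4, 5}  B2 = {4, 5, 6}  B3 = {4, 6, 7}  B4 = {2, 6, 7}  B5 = {0, 2, 7}  B6 = {0, 1, 2}
Tree: B1–B2, B2–B3, B3–B4, B4–B5, B5–B6
Each bag holds 3 vertices, so the decomposition has width 2, which upper-bounds the treewidth. Since 3–5–6–4–3 is a cycle in G, G is not acyclic. Forests are exactly the graphs of treewidth ≤ 1, so tw(G) ≥ 2. Combining the bounds, tw(G) = 2.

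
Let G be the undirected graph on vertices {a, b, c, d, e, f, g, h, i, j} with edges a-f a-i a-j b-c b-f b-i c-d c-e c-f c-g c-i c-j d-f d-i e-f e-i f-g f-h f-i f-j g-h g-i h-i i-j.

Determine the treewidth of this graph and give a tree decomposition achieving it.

Treewidth 3.
One optimal decomposition is:
Bags: B1 = {c, f, g, i}  B2 = {f, g, h, i}  B3 = {c, d, f, i}  B4 = {c, f, i, j}  B5 = {a, f, i, j}  B6 = {b, c, f, i}  B7 = {c, e, f, i}
Tree: B1–B2, B1–B3, B3–B4, B4–B5, B1–B6, B1–B7

Each bag holds 4 vertices, so the decomposition has width 3, which upper-bounds the treewidth. On the other hand G contains the 4-clique {f, g, h, i}. A clique must lie in a single bag of any decomposition, so no decomposition can have width below 3. Hence tw(G) = 3 exactly.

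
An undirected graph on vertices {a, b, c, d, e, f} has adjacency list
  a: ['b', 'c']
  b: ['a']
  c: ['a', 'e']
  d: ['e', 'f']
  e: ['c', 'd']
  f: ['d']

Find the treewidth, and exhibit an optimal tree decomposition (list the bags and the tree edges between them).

Treewidth 1.
One optimal decomposition is:
Bags: B1 = {a, b}  B2 = {a, c}  B3 = {c, e}  B4 = {d, e}  B5 = {d, f}
Tree: B1–B2, B2–B3, B3–B4, B4–B5

Each bag holds 2 vertices, so the decomposition has width 1, which upper-bounds the treewidth. G has an edge, so its treewidth is at least 1. The upper and lower bounds meet at 1, so that is the treewidth.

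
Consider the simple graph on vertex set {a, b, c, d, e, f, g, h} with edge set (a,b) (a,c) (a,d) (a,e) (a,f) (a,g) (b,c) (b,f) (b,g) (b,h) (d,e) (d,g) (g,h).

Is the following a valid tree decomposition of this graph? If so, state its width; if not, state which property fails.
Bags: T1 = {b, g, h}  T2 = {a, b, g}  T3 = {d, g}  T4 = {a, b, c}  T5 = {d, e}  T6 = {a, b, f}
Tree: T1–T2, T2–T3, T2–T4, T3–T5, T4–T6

No — edge (a,d) lies in no bag.

A tree decomposition must satisfy three properties: every vertex lies in some bag; for every edge, both endpoints lie together in some bag; and for every vertex, the bags containing it form a connected subtree. Here edge (a,d) lies in no bag, so the decomposition is invalid.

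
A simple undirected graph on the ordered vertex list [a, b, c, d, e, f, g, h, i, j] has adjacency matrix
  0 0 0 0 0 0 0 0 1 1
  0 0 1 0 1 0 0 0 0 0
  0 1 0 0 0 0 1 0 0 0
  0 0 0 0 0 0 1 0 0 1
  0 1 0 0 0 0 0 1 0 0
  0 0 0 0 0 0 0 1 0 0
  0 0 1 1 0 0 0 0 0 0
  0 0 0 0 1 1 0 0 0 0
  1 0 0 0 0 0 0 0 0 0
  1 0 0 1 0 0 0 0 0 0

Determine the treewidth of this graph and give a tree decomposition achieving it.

Each bag holds 2 vertices, so the decomposition has width 1, which upper-bounds the treewidth. Any graph with an edge has treewidth ≥ 1, and G has the edge i–a. Therefore the treewidth is 1.

Treewidth 1.
One optimal decomposition is:
Bags: B1 = {a, i}  B2 = {a, j}  B3 = {d, j}  B4 = {d, g}  B5 = {c, g}  B6 = {b, c}  B7 = {b, e}  B8 = {e, h}  B9 = {f, h}
Tree: B1–B2, B2–B3, B3–B4, B4–B5, B5–B6, B6–B7, B7–B8, B8–B9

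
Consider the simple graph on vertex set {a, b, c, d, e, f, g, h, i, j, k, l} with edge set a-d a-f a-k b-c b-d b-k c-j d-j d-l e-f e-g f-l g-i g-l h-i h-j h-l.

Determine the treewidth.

A width-3 tree decomposition is:
Bags: B1 = {b, c, j, k}  B2 = {b, d, j, k}  B3 = {a, d, j, k}  B4 = {a, d, h, j}  B5 = {a, d, h, l}  B6 = {a, f, h, l}  B7 = {f, h, i, l}  B8 = {f, g, i, l}  B9 = {e, f, g, i}
Tree: B1–B2, B2–B3, B3–B4, B4–B5, B5–B6, B6–B7, B7–B8, B8–B9
Every bag has size at most 4, so the width is 4 − 1 = 3 and tw(G) ≤ 3. For the lower bound: the 4 vertex sets {b,c,k}, {j}, {d}, {a,f,h,l} are disjoint, each induces a connected subgraph, and every pair is joined by at least one edge of G. Contracting each set to a single vertex therefore yields K_{4} as a minor, and since treewidth is minor-monotone, tw(G) ≥ tw(K_{4}) = 3. The upper and lower bounds meet at 3, so that is the treewidth.

3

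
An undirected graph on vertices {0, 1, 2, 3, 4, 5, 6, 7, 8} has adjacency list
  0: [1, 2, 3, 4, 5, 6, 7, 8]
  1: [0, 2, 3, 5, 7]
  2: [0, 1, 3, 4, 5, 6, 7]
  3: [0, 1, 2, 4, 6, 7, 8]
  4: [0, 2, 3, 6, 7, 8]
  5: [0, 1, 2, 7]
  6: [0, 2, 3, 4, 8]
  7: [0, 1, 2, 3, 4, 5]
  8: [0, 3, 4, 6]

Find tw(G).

4

A width-4 tree decomposition is:
Bags: B1 = {0, 2, 3, 4, 6}  B2 = {0, 2, 3, 4, 7}  B3 = {0, 1, 2, 3, 7}  B4 = {0, 1, 2, 5, 7}  B5 = {0, 3, 4, 6, 8}
Tree: B1–B2, B2–B3, B3–B4, B1–B5
Every bag has size at most 5, so the width is 5 − 1 = 4 and tw(G) ≤ 4. On the other hand G contains the 5-clique {0, 3, 4, 6, 8}. A clique must lie in a single bag of any decomposition, so no decomposition can have width below 4. Combining the bounds, tw(G) = 4.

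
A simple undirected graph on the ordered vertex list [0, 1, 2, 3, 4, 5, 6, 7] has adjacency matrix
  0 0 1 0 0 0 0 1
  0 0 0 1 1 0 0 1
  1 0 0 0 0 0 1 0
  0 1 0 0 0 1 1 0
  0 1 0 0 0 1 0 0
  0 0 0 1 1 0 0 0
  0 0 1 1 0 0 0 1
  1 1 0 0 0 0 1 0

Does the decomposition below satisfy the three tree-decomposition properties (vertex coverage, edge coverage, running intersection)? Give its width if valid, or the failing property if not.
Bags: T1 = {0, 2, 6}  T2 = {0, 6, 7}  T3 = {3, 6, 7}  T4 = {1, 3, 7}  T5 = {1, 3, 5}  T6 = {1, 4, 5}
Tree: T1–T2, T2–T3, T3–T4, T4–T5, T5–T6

Yes; width 2.

Vertex coverage: the bags together contain {0, 1, 2, 3, 4, 5, 6, 7}, the full vertex set. Edge coverage: each edge of G has both endpoints in at least one bag. Running intersection: for every vertex, the bags containing it form a connected subtree. All three properties hold, so this is a valid tree decomposition of width max|bag| − 1 = 2, and hence tw(G) ≤ 2.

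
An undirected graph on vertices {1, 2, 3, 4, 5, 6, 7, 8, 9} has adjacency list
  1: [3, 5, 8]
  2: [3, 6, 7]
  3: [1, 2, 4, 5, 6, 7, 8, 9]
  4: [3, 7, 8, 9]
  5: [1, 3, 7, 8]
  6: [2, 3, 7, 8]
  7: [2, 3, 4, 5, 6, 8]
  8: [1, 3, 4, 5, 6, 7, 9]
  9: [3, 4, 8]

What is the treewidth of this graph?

3

A width-3 tree decomposition is:
Bags: B1 = {3, 6, 7, 8}  B2 = {3, 5, 7, 8}  B3 = {3, 4, 7, 8}  B4 = {3, 4, 8, 9}  B5 = {2, 3, 6, 7}  B6 = {1, 3, 5, 8}
Tree: B1–B2, B2–B3, B3–B4, B1–B5, B2–B6
Each bag holds 4 vertices, so the decomposition has width 3, which upper-bounds the treewidth. For the lower bound, the 4 vertices {1, 3, 5, 8} are pairwise adjacent, and any tree decomposition puts a clique entirely inside one bag — forcing width ≥ 3. Therefore the treewidth is 3.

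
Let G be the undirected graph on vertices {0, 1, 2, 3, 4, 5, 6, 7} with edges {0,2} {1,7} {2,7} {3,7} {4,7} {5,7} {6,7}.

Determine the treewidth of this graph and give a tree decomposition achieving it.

The largest bag has 2 vertices, giving width 1; this decomposition certifies tw(G) ≤ 1. Since G has at least one edge (e.g. 2–7), it is not an edgeless graph, so tw(G) ≥ 1. Combining the bounds, tw(G) = 1.

Treewidth 1.
Bags: B1 = {2, 7}  B2 = {3, 7}  B3 = {0, 2}  B4 = {1, 7}  B5 = {6, 7}  B6 = {4, 7}  B7 = {5, 7}
Tree: B1–B2, B1–B3, B2–B4, B1–B5, B2–B6, B1–B7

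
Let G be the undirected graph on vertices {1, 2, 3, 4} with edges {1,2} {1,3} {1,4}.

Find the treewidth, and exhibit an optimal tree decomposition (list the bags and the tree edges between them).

Treewidth 1.
One such decomposition:
Bags: B1 = {1, 3}  B2 = {1, 2}  B3 = {1, 4}
Tree: B1–B2, B1–B3

Each bag holds 2 vertices, so the decomposition has width 1, which upper-bounds the treewidth. G has an edge, so its treewidth is at least 1. Therefore the treewidth is 1.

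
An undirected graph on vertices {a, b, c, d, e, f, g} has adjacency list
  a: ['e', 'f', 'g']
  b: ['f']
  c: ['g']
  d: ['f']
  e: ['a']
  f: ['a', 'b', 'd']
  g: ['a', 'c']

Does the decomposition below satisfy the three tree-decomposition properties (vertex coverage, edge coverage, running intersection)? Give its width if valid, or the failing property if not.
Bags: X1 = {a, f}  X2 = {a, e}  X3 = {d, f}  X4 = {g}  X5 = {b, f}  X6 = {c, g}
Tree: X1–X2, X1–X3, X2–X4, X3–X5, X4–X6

A tree decomposition must satisfy three properties: every vertex lies in some bag; for every edge, both endpoints lie together in some bag; and for every vertex, the bags containing it form a connected subtree. Here edge (a,g) lies in no bag, so the decomposition is invalid.

No — edge (a,g) lies in no bag.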